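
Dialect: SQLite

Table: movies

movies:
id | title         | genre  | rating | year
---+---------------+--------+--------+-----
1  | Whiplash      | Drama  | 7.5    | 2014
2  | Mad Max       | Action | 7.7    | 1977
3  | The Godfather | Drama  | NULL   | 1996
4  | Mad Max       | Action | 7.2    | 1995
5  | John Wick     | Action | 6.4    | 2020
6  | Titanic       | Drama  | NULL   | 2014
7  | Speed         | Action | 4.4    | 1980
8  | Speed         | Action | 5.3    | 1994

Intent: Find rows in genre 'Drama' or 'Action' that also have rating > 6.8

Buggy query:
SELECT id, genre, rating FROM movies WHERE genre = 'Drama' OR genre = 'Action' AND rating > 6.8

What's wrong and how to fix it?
Bug: Without parentheses, AND is evaluated before OR, so the rating filter only applies to the 'Action' branch

Fix: Add parentheses around the OR so the AND applies to both alternatives

Corrected query:
SELECT id, genre, rating FROM movies WHERE (genre = 'Drama' OR genre = 'Action') AND rating > 6.8

Result:
id | genre  | rating
---+--------+-------
1  | Drama  | 7.5   
2  | Action | 7.7   
4  | Action | 7.2   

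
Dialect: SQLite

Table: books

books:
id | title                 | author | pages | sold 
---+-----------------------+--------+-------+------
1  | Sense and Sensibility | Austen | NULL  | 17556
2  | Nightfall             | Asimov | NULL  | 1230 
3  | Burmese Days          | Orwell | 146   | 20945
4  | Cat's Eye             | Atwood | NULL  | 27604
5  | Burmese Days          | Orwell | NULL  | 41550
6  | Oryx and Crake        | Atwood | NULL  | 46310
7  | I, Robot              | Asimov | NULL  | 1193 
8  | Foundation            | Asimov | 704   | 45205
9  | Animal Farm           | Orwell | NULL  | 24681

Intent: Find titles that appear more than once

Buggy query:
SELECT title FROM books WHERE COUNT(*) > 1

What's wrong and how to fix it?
Bug: COUNT(*) is an aggregate and cannot be used in WHERE

Fix: Group first, then use HAVING for the count condition

Corrected query:
SELECT title FROM books GROUP BY title HAVING COUNT(*) > 1

Result:
title       
------------
Burmese Days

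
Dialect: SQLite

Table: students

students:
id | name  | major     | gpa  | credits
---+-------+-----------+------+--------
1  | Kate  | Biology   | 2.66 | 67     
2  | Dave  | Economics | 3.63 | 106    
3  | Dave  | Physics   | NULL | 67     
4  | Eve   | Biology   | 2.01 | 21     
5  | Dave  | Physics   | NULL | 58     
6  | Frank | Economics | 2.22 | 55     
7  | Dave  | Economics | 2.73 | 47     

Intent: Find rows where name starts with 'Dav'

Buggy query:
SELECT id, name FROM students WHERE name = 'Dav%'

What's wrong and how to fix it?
Bug: Wildcards only work with LIKE; '=' treats '%' as a literal character

Fix: Replace '=' with LIKE so 'Dav%' is treated as a pattern

Corrected query:
SELECT id, name FROM students WHERE name LIKE 'Dav%'

Result:
id | name
---+-----
2  | Dave
3  | Dave
5  | Dave
7  | Dave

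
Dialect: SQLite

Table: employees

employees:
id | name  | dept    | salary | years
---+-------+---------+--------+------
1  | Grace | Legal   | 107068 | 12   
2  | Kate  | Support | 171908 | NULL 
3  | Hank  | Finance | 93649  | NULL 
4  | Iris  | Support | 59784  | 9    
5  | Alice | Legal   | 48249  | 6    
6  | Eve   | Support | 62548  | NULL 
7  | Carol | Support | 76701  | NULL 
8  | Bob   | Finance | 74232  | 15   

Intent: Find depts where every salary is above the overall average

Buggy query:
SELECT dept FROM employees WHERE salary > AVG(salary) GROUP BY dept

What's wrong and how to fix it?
Bug: AVG() is an aggregate; it can't sit directly in WHERE

Fix: Use a subquery for AVG and a HAVING MIN(...) filter so the condition holds for every row in the group

Corrected query:
SELECT dept FROM employees GROUP BY dept HAVING MIN(salary) > (SELECT AVG(salary) FROM employees)

Result:
(no rows)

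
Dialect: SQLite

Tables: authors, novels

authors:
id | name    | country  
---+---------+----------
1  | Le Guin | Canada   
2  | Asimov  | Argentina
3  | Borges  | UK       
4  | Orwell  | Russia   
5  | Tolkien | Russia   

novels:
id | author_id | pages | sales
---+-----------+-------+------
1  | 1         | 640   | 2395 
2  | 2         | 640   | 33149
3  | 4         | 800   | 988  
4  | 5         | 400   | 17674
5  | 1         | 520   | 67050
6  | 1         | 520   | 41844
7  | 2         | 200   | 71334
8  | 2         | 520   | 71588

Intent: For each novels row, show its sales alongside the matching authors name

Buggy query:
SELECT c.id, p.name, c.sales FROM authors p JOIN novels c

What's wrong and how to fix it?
Bug: JOIN with no ON clause produces a cartesian product; every novels row pairs with every authors row

Fix: Add ON c.author_id = p.id to the JOIN

Corrected query:
SELECT c.id, p.name, c.sales FROM authors p JOIN novels c ON c.author_id = p.id

Result:
id | name    | sales
---+---------+------
1  | Le Guin | 2395 
2  | Asimov  | 33149
3  | Orwell  | 988  
4  | Tolkien | 17674
5  | Le Guin | 67050
6  | Le Guin | 41844
7  | Asimov  | 71334
8  | Asimov  | 71588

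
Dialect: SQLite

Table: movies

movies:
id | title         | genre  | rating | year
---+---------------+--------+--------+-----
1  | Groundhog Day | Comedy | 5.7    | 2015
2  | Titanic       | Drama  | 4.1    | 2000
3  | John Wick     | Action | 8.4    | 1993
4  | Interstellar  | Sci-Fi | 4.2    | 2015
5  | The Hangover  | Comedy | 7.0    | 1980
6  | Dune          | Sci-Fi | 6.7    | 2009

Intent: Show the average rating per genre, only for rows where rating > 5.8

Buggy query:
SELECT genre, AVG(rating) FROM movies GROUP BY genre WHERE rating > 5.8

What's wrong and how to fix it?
Bug: Row-level WHERE must come before GROUP BY in the clause order

Fix: Place WHERE between FROM and GROUP BY

Corrected query:
SELECT genre, AVG(rating) FROM movies WHERE rating > 5.8 GROUP BY genre

Result:
genre  | AVG(rating)
-------+------------
Action | 8.4        
Comedy | 7          
Sci-Fi | 6.7        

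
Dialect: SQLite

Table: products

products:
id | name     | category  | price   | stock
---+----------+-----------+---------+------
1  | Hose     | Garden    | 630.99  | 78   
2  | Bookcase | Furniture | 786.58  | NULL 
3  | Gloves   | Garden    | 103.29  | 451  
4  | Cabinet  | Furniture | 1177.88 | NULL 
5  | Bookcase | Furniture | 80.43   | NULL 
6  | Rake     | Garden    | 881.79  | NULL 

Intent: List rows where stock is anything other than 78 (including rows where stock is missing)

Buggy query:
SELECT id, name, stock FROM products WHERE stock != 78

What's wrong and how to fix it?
Bug: 'stock != 78' is unknown when stock is NULL, so NULL rows are silently excluded

Fix: Add an explicit OR stock IS NULL to include the missing-value rows

Corrected query:
SELECT id, name, stock FROM products WHERE stock != 78 OR stock IS NULL

Result:
id | name     | stock
---+----------+------
2  | Bookcase | NULL 
3  | Gloves   | 451  
4  | Cabinet  | NULL 
5  | Bookcase | NULL 
6  | Rake     | NULL 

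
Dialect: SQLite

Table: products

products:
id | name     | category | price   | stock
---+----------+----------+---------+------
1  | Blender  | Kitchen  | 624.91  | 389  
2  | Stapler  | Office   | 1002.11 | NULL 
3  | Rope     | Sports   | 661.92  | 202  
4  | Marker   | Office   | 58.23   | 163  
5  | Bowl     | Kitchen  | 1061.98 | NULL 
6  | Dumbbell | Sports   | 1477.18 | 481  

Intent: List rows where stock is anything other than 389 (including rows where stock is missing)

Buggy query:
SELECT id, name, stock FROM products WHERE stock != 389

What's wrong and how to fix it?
Bug: Inequality against NULL is unknown, not true; rows with NULL are dropped

Fix: Add an explicit OR stock IS NULL to include the missing-value rows

Corrected query:
SELECT id, name, stock FROM products WHERE stock != 389 OR stock IS NULL

Result:
id | name     | stock
---+----------+------
2  | Stapler  | NULL 
3  | Rope     | 202  
4  | Marker   | 163  
5  | Bowl     | NULL 
6  | Dumbbell | 481  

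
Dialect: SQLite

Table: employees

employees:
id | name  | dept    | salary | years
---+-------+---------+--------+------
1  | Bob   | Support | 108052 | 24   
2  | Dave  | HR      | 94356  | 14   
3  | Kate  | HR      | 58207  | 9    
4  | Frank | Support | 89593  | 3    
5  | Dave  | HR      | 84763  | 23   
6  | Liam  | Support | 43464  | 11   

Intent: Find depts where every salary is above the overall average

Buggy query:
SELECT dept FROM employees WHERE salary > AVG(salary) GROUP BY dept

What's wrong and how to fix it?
Bug: AVG() is an aggregate; it can't sit directly in WHERE

Fix: Use a subquery for AVG and a HAVING MIN(...) filter so the condition holds for every row in the group

Corrected query:
SELECT dept FROM employees GROUP BY dept HAVING MIN(salary) > (SELECT AVG(salary) FROM employees)

Result:
(no rows)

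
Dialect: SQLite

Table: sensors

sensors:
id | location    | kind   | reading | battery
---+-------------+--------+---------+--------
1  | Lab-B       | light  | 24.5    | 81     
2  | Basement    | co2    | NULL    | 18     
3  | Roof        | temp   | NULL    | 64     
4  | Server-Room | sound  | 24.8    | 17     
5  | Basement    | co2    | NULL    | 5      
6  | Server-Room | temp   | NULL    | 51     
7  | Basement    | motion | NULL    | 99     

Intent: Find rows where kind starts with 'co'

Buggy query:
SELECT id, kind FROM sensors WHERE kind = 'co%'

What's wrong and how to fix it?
Bug: '=' compares the literal string including the % character; pattern matching needs LIKE

Fix: Use LIKE for wildcard pattern matching

Corrected query:
SELECT id, kind FROM sensors WHERE kind LIKE 'co%'

Result:
id | kind
---+-----
2  | co2 
5  | co2 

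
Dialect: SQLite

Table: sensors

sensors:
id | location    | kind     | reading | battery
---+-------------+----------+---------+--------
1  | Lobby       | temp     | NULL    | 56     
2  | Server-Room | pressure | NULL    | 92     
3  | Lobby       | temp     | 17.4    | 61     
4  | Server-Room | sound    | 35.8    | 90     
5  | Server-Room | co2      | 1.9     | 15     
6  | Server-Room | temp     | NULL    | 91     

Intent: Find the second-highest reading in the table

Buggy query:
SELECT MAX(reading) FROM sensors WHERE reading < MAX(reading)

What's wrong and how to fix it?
Bug: MAX(reading) on the right of the comparison is an aggregate-in-WHERE error

Fix: Compute the overall MAX in a subquery, then take MAX of rows below it

Corrected query:
SELECT MAX(reading) FROM sensors WHERE reading < (SELECT MAX(reading) FROM sensors)

Result:
MAX(reading)
------------
17.4        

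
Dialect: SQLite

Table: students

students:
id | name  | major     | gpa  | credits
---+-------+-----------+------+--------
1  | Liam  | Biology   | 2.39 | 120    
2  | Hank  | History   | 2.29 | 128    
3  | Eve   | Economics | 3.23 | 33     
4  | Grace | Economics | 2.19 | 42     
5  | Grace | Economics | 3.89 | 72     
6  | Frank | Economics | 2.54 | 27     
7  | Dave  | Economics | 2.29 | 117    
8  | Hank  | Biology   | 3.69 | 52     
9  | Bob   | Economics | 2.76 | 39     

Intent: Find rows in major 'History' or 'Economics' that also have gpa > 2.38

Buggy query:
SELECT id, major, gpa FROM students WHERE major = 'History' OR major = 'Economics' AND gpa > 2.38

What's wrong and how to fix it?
Bug: Without parentheses, AND is evaluated before OR, so the gpa filter only applies to the 'Economics' branch

Fix: Add parentheses around the OR so the AND applies to both alternatives

Corrected query:
SELECT id, major, gpa FROM students WHERE (major = 'History' OR major = 'Economics') AND gpa > 2.38

Result:
id | major     | gpa 
---+-----------+-----
3  | Economics | 3.23
5  | Economics | 3.89
6  | Economics | 2.54
9  | Economics | 2.76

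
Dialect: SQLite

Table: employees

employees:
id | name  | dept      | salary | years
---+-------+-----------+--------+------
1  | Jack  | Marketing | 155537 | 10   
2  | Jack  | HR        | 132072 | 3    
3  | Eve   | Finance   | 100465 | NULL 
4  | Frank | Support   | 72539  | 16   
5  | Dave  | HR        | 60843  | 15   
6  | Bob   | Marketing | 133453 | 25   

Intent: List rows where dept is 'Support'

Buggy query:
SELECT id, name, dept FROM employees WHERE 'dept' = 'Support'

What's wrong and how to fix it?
Bug: 'dept' in single quotes is a string literal, not the column; the comparison is literal-vs-literal and never true

Fix: Reference the column as dept without single quotes

Corrected query:
SELECT id, name, dept FROM employees WHERE dept = 'Support'

Result:
id | name  | dept   
---+-------+--------
4  | Frank | Support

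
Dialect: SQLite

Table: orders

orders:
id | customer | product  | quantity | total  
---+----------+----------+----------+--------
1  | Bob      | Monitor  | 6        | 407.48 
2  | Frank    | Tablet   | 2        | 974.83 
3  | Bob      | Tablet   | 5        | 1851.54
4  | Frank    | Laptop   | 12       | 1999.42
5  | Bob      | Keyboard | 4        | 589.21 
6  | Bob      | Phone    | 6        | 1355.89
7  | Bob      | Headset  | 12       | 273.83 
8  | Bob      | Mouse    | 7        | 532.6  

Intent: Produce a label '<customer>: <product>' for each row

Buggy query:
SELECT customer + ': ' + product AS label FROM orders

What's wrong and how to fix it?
Bug: '+' is numeric addition; on text columns SQLite converts them to 0 instead of concatenating

Fix: Replace + with || to concatenate text

Corrected query:
SELECT customer || ': ' || product AS label FROM orders

Result:
label        
-------------
Bob: Monitor 
Frank: Tablet
Bob: Tablet  
Frank: Laptop
Bob: Keyboard
Bob: Phone   
Bob: Headset 
Bob: Mouse   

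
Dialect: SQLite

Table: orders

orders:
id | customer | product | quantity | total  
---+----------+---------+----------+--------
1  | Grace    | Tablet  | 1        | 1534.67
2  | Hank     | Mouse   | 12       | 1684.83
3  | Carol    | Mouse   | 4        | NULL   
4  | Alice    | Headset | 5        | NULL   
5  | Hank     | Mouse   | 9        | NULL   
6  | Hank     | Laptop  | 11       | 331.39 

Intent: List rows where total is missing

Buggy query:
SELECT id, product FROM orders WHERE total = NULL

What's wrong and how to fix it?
Bug: Comparing to NULL with '=' never matches; NULL = NULL is unknown, not true

Fix: Replace '= NULL' with 'IS NULL'

Corrected query:
SELECT id, product FROM orders WHERE total IS NULL

Result:
id | product
---+--------
3  | Mouse  
4  | Headset
5  | Mouse  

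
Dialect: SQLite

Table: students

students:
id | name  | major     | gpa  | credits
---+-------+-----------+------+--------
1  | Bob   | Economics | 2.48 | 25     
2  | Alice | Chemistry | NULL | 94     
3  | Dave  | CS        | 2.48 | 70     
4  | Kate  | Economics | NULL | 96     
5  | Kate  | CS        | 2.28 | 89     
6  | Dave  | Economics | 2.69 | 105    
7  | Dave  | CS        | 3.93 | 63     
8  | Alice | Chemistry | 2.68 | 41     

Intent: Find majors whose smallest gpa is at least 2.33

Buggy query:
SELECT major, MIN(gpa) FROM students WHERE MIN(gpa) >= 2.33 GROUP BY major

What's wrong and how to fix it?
Bug: Aggregates like MIN are computed per group after WHERE runs

Fix: Replace WHERE with HAVING after the GROUP BY

Corrected query:
SELECT major, MIN(gpa) FROM students GROUP BY major HAVING MIN(gpa) >= 2.33

Result:
major     | MIN(gpa)
----------+---------
Chemistry | 2.68    
Economics | 2.48    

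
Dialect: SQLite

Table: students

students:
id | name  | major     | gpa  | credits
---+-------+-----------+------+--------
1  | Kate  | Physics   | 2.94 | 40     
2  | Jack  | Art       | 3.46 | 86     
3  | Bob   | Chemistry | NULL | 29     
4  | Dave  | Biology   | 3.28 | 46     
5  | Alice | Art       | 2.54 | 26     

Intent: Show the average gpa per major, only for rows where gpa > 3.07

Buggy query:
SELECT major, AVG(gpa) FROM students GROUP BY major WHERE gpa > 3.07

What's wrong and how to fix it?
Bug: WHERE cannot follow GROUP BY

Fix: Move the WHERE clause before GROUP BY

Corrected query:
SELECT major, AVG(gpa) FROM students WHERE gpa > 3.07 GROUP BY major

Result:
major   | AVG(gpa)
--------+---------
Art     | 3.46    
Biology | 3.28    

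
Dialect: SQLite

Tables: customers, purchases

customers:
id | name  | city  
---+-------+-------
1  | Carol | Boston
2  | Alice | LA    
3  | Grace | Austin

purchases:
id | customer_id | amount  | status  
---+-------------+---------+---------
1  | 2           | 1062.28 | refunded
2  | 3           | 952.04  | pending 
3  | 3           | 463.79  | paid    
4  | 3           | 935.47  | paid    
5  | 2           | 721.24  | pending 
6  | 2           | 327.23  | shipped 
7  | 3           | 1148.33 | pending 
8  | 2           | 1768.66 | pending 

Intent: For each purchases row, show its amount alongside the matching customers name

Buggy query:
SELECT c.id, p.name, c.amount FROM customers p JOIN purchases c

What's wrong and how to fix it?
Bug: JOIN with no ON clause produces a cartesian product; every purchases row pairs with every customers row

Fix: Specify the join condition linking the foreign key to the parent id

Corrected query:
SELECT c.id, p.name, c.amount FROM customers p JOIN purchases c ON c.customer_id = p.id

Result:
id | name  | amount 
---+-------+--------
1  | Alice | 1062.28
2  | Grace | 952.04 
3  | Grace | 463.79 
4  | Grace | 935.47 
5  | Alice | 721.24 
6  | Alice | 327.23 
7  | Grace | 1148.33
8  | Alice | 1768.66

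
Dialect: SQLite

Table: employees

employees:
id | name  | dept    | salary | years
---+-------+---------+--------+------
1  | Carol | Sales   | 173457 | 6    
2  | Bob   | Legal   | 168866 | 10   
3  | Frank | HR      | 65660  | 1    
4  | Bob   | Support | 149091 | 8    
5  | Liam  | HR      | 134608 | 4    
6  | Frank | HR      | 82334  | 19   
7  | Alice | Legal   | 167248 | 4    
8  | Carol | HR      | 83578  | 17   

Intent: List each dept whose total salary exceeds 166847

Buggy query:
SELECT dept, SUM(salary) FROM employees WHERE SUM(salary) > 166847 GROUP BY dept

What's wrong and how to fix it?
Bug: SUM(salary) is an aggregate, but WHERE filters rows before aggregation

Fix: Use HAVING (which filters groups after aggregation) instead of WHERE

Corrected query:
SELECT dept, SUM(salary) FROM employees GROUP BY dept HAVING SUM(salary) > 166847

Result:
dept  | SUM(salary)
------+------------
HR    | 366180     
Legal | 336114     
Sales | 173457     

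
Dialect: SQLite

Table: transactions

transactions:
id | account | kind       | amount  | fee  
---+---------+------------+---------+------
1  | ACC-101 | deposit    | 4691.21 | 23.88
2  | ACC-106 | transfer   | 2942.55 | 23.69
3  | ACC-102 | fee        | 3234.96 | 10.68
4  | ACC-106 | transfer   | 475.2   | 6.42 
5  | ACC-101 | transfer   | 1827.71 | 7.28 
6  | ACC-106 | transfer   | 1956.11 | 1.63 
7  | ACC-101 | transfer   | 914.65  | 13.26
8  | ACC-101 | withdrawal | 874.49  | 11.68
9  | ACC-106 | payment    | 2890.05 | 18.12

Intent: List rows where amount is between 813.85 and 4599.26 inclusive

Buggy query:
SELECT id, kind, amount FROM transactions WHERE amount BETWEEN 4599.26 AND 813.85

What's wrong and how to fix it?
Bug: The bounds are reversed; BETWEEN a AND b requires a <= b to match anything

Fix: Swap the bounds so the smaller value comes first

Corrected query:
SELECT id, kind, amount FROM transactions WHERE amount BETWEEN 813.85 AND 4599.26

Result:
id | kind       | amount 
---+------------+--------
2  | transfer   | 2942.55
3  | fee        | 3234.96
5  | transfer   | 1827.71
6  | transfer   | 1956.11
7  | transfer   | 914.65 
8  | withdrawal | 874.49 
9  | payment    | 2890.05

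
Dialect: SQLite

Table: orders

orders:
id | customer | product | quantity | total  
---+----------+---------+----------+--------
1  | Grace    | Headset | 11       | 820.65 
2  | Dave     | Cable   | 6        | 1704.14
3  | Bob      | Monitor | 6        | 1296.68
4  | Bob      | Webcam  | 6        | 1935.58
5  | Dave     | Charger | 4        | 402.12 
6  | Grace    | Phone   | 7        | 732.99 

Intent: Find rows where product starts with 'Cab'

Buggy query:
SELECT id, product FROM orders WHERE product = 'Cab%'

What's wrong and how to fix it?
Bug: '=' compares the literal string including the % character; pattern matching needs LIKE

Fix: Replace '=' with LIKE so 'Cab%' is treated as a pattern

Corrected query:
SELECT id, product FROM orders WHERE product LIKE 'Cab%'

Result:
id | product
---+--------
2  | Cable  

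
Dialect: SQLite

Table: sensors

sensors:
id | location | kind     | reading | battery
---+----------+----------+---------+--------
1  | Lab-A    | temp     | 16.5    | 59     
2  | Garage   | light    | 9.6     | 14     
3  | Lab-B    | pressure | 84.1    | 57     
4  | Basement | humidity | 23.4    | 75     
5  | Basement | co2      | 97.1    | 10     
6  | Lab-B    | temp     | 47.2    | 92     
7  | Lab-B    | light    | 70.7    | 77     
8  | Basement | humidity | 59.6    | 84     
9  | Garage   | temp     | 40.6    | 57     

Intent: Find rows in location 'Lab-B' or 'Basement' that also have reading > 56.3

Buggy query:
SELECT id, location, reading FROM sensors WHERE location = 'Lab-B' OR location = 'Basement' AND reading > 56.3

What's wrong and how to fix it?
Bug: AND binds tighter than OR, so this parses as location = 'Lab-B' OR (location = 'Basement' AND reading > 56.3)

Fix: Add parentheses around the OR so the AND applies to both alternatives

Corrected query:
SELECT id, location, reading FROM sensors WHERE (location = 'Lab-B' OR location = 'Basement') AND reading > 56.3

Result:
id | location | reading
---+----------+--------
3  | Lab-B    | 84.1   
5  | Basement | 97.1   
7  | Lab-B    | 70.7   
8  | Basement | 59.6   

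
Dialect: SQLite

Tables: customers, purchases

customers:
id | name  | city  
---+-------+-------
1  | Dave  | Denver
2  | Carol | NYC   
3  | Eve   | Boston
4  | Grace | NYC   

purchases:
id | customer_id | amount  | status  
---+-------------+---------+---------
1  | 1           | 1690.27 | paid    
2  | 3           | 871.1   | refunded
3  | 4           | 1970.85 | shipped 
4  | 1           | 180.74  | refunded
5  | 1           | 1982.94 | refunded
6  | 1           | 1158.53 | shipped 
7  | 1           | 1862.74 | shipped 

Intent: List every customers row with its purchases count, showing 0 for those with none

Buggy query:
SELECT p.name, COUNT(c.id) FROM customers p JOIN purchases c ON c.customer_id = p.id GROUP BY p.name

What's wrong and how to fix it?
Bug: An inner join excludes parents with zero children

Fix: Switch to LEFT JOIN to retain unmatched parent rows

Corrected query:
SELECT p.name, COUNT(c.id) FROM customers p LEFT JOIN purchases c ON c.customer_id = p.id GROUP BY p.name

Result:
name  | COUNT(c.id)
------+------------
Carol | 0          
Dave  | 5          
Eve   | 1          
Grace | 1          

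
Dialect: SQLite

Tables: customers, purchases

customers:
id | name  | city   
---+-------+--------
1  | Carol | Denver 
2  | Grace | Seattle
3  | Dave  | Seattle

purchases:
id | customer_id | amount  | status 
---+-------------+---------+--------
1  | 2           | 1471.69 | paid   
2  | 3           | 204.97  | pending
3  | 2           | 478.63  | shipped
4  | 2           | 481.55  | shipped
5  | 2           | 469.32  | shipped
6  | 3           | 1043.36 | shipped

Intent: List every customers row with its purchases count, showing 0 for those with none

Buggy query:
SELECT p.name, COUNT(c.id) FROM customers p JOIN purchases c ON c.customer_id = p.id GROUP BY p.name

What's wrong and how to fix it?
Bug: An inner join excludes parents with zero children

Fix: Switch to LEFT JOIN to retain unmatched parent rows

Corrected query:
SELECT p.name, COUNT(c.id) FROM customers p LEFT JOIN purchases c ON c.customer_id = p.id GROUP BY p.name

Result:
name  | COUNT(c.id)
------+------------
Carol | 0          
Dave  | 2          
Grace | 4          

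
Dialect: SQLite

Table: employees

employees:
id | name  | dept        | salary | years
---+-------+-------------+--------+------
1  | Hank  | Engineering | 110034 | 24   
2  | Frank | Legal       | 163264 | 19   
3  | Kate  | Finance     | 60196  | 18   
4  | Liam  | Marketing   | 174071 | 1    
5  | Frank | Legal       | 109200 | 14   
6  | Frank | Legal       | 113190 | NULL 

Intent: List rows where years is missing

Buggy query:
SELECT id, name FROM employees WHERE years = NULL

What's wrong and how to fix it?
Bug: Comparing to NULL with '=' never matches; NULL = NULL is unknown, not true

Fix: Use IS NULL to test for NULL

Corrected query:
SELECT id, name FROM employees WHERE years IS NULL

Result:
id | name 
---+------
6  | Frank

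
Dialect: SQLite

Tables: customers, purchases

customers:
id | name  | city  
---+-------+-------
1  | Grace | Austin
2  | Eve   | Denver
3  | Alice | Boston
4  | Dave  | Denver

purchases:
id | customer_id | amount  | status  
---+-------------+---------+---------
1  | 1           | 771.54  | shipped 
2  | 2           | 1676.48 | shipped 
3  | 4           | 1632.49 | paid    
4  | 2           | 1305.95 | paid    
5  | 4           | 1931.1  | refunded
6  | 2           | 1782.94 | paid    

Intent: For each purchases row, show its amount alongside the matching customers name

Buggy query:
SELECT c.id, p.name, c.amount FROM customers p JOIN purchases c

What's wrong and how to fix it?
Bug: Missing join condition: each purchases row is matched to all customers rows instead of just its own

Fix: Add ON c.customer_id = p.id to the JOIN

Corrected query:
SELECT c.id, p.name, c.amount FROM customers p JOIN purchases c ON c.customer_id = p.id

Result:
id | name  | amount 
---+-------+--------
1  | Grace | 771.54 
2  | Eve   | 1676.48
3  | Dave  | 1632.49
4  | Eve   | 1305.95
5  | Dave  | 1931.1 
6  | Eve   | 1782.94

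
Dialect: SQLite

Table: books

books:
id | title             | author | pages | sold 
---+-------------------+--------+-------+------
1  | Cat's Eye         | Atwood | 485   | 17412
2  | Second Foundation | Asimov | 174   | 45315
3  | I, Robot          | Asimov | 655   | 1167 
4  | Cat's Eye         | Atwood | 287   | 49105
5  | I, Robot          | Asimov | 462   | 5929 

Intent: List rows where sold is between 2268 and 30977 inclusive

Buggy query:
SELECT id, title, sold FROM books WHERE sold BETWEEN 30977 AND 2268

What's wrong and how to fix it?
Bug: BETWEEN expects the lower bound first; with 30977 AND 2268 the range is empty

Fix: Swap the bounds so the smaller value comes first

Corrected query:
SELECT id, title, sold FROM books WHERE sold BETWEEN 2268 AND 30977

Result:
id | title     | sold 
---+-----------+------
1  | Cat's Eye | 17412
5  | I, Robot  | 5929 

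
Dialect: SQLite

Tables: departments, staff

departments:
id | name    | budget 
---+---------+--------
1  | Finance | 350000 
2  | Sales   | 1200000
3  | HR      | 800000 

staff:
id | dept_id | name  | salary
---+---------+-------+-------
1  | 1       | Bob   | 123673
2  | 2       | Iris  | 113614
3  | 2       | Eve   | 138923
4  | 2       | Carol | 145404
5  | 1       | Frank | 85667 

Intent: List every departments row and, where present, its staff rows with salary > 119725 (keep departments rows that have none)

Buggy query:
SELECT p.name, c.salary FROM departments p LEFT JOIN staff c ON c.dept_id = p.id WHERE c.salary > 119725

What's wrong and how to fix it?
Bug: A WHERE condition on the right-hand table after LEFT JOIN drops unmatched parents

Fix: Move the right-table condition into the ON clause so unmatched parents are kept

Corrected query:
SELECT p.name, c.salary FROM departments p LEFT JOIN staff c ON c.dept_id = p.id AND c.salary > 119725

Result:
name    | salary
--------+-------
Finance | 123673
Sales   | 138923
Sales   | 145404
HR      | NULL  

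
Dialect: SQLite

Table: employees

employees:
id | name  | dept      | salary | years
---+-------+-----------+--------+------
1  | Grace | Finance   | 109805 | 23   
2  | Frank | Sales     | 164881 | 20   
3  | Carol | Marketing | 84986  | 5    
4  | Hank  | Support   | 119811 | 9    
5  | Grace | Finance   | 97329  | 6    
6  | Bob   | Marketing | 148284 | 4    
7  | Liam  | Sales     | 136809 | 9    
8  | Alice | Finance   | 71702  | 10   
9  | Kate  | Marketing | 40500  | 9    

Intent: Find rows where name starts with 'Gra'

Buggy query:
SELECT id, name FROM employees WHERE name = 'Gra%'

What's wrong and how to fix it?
Bug: '=' compares the literal string including the % character; pattern matching needs LIKE

Fix: Use LIKE for wildcard pattern matching

Corrected query:
SELECT id, name FROM employees WHERE name LIKE 'Gra%'

Result:
id | name 
---+------
1  | Grace
5  | Grace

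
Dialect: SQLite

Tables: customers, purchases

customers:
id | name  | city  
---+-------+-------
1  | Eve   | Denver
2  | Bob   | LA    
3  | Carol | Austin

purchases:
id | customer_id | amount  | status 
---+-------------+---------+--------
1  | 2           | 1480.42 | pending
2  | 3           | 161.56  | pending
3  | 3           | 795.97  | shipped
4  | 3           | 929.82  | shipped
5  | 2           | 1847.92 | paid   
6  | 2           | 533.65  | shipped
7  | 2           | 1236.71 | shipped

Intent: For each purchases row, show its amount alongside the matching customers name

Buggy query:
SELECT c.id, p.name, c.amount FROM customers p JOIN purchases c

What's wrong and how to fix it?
Bug: JOIN with no ON clause produces a cartesian product; every purchases row pairs with every customers row

Fix: Add ON c.customer_id = p.id to the JOIN

Corrected query:
SELECT c.id, p.name, c.amount FROM customers p JOIN purchases c ON c.customer_id = p.id

Result:
id | name  | amount 
---+-------+--------
1  | Bob   | 1480.42
2  | Carol | 161.56 
3  | Carol | 795.97 
4  | Carol | 929.82 
5  | Bob   | 1847.92
6  | Bob   | 533.65 
7  | Bob   | 1236.71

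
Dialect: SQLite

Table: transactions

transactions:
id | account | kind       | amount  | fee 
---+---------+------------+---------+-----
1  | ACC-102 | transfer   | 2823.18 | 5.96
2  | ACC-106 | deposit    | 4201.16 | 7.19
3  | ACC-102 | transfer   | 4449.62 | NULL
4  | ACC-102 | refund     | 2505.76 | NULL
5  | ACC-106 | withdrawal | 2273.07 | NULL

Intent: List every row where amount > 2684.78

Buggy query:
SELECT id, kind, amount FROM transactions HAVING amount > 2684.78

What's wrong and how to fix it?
Bug: HAVING filters the output of aggregation, but this query has no GROUP BY and no aggregate functions, so SQLite rejects it (HAVING clause on a non-aggregate query); the condition here is per row

Fix: Replace HAVING with WHERE since the condition applies to individual rows

Corrected query:
SELECT id, kind, amount FROM transactions WHERE amount > 2684.78

Result:
id | kind     | amount 
---+----------+--------
1  | transfer | 2823.18
2  | deposit  | 4201.16
3  | transfer | 4449.62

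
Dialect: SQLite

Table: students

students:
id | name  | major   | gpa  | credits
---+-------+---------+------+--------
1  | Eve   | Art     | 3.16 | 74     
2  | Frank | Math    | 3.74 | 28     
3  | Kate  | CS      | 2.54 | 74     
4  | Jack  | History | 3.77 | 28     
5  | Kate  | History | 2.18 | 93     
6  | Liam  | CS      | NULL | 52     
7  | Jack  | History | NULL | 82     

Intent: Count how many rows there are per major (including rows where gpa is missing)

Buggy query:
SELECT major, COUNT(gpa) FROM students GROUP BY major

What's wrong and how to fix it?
Bug: COUNT(column) counts non-NULL values only; rows with NULL gpa aren't counted

Fix: Replace COUNT(gpa) with COUNT(*)

Corrected query:
SELECT major, COUNT(*) FROM students GROUP BY major

Result:
major   | COUNT(*)
--------+---------
Art     | 1       
CS      | 2       
History | 3       
Math    | 1       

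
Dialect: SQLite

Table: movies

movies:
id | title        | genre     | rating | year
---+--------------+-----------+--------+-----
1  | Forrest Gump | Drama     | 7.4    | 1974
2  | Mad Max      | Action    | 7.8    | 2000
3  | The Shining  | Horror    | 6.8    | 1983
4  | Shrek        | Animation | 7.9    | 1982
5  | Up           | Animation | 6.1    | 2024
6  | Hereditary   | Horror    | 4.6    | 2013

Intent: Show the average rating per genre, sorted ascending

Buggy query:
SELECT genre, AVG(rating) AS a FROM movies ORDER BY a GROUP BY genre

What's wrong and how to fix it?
Bug: ORDER BY appears before GROUP BY; SQL clause order requires GROUP BY first

Fix: Move ORDER BY to the end, after GROUP BY

Corrected query:
SELECT genre, AVG(rating) AS a FROM movies GROUP BY genre ORDER BY a

Result:
genre     | a  
----------+----
Horror    | 5.7
Animation | 7  
Drama     | 7.4
Action    | 7.8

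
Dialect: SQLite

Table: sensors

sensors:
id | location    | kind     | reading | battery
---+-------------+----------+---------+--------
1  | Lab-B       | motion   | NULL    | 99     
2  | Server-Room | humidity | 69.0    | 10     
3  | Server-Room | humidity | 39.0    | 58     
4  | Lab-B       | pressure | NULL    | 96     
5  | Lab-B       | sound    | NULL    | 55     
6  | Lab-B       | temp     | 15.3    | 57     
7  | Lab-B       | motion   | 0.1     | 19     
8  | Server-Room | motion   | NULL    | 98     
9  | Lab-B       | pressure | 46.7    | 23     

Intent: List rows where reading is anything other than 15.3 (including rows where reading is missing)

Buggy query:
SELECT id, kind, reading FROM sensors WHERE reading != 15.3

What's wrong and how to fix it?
Bug: 'reading != 15.3' is unknown when reading is NULL, so NULL rows are silently excluded

Fix: Handle NULL separately with IS NULL alongside the inequality

Corrected query:
SELECT id, kind, reading FROM sensors WHERE reading != 15.3 OR reading IS NULL

Result:
id | kind     | reading
---+----------+--------
1  | motion   | NULL   
2  | humidity | 69     
3  | humidity | 39     
4  | pressure | NULL   
5  | sound    | NULL   
7  | motion   | 0.1    
8  | motion   | NULL   
9  | pressure | 46.7   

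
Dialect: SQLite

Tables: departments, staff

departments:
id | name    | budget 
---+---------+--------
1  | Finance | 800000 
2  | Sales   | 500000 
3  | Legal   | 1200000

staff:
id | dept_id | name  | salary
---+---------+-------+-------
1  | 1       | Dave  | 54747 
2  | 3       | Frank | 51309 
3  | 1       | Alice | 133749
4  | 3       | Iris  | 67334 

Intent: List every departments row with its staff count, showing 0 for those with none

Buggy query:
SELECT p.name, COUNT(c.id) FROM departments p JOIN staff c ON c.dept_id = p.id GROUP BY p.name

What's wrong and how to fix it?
Bug: An inner join excludes parents with zero children

Fix: Use LEFT JOIN so parents without children still appear (COUNT(c.id) gives 0)

Corrected query:
SELECT p.name, COUNT(c.id) FROM departments p LEFT JOIN staff c ON c.dept_id = p.id GROUP BY p.name

Result:
name    | COUNT(c.id)
--------+------------
Finance | 2          
Legal   | 2          
Sales   | 0          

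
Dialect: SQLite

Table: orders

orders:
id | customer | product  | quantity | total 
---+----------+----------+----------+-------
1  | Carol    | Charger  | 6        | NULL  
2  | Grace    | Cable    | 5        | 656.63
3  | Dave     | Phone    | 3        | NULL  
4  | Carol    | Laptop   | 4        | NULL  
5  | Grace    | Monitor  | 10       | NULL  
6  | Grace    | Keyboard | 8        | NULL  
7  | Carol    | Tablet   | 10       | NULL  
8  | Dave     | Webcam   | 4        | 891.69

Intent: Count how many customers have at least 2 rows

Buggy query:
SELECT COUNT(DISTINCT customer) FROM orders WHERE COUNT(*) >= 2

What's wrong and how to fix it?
Bug: COUNT(*) cannot appear in WHERE; the per-group count doesn't exist yet

Fix: Group first with HAVING COUNT(*) >= 2, then COUNT the resulting groups

Corrected query:
SELECT COUNT(*) FROM (SELECT customer FROM orders GROUP BY customer HAVING COUNT(*) >= 2)

Result:
COUNT(*)
--------
3       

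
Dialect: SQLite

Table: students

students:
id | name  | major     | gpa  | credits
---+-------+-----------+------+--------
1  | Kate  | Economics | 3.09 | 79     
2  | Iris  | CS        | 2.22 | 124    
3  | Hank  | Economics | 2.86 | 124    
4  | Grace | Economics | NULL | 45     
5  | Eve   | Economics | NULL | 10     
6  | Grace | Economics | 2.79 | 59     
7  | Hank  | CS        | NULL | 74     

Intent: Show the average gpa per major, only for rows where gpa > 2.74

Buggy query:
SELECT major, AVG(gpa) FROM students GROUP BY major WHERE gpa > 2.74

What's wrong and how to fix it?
Bug: Row-level WHERE must come before GROUP BY in the clause order

Fix: Move the WHERE clause before GROUP BY

Corrected query:
SELECT major, AVG(gpa) FROM students WHERE gpa > 2.74 GROUP BY major

Result:
major     | AVG(gpa)
----------+---------
Economics | 2.913333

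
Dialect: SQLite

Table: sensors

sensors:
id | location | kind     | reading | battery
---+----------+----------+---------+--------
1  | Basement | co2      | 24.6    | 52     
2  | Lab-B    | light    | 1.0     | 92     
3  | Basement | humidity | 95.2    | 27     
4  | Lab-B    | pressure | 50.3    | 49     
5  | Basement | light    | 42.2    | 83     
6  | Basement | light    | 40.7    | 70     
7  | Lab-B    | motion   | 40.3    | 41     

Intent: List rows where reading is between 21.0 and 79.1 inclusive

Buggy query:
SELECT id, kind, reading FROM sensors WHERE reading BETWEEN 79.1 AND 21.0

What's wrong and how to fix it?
Bug: The bounds are reversed; BETWEEN a AND b requires a <= b to match anything

Fix: Write BETWEEN 21.0 AND 79.1

Corrected query:
SELECT id, kind, reading FROM sensors WHERE reading BETWEEN 21.0 AND 79.1

Result:
id | kind     | reading
---+----------+--------
1  | co2      | 24.6   
4  | pressure | 50.3   
5  | light    | 42.2   
6  | light    | 40.7   
7  | motion   | 40.3   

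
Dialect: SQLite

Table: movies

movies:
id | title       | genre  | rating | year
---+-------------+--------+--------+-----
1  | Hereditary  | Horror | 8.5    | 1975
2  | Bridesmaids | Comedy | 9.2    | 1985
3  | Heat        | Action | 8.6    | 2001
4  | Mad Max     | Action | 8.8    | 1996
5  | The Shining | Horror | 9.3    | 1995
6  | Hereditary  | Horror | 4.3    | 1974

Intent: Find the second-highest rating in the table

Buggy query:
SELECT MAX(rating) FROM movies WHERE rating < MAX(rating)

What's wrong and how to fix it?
Bug: The inner MAX is an aggregate inside WHERE, which is not allowed

Fix: Compute the overall MAX in a subquery, then take MAX of rows below it

Corrected query:
SELECT MAX(rating) FROM movies WHERE rating < (SELECT MAX(rating) FROM movies)

Result:
MAX(rating)
-----------
9.2        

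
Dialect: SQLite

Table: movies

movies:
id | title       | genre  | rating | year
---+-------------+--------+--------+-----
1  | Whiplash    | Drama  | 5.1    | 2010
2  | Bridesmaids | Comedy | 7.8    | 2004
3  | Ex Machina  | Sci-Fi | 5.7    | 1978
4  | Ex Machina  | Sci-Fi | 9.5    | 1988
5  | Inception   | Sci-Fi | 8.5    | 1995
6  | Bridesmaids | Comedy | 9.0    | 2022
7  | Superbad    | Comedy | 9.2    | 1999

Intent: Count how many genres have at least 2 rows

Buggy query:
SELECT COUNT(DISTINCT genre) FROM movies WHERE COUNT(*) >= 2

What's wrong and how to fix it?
Bug: WHERE filters individual rows, not groups, so a group-level COUNT is invalid there

Fix: Use a subquery that GROUPs and filters with HAVING, then count its rows

Corrected query:
SELECT COUNT(*) FROM (SELECT genre FROM movies GROUP BY genre HAVING COUNT(*) >= 2)

Result:
COUNT(*)
--------
2       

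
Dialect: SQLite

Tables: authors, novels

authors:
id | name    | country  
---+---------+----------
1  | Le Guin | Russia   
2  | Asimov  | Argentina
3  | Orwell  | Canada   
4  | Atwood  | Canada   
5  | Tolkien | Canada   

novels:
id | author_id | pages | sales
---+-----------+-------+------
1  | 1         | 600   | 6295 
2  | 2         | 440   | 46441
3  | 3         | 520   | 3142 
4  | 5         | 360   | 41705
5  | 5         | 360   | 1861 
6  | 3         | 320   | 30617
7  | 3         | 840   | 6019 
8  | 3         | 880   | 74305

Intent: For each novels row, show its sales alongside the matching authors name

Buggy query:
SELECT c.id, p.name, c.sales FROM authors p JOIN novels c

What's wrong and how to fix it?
Bug: Missing join condition: each novels row is matched to all authors rows instead of just its own

Fix: Specify the join condition linking the foreign key to the parent id

Corrected query:
SELECT c.id, p.name, c.sales FROM authors p JOIN novels c ON c.author_id = p.id

Result:
id | name    | sales
---+---------+------
1  | Le Guin | 6295 
2  | Asimov  | 46441
3  | Orwell  | 3142 
4  | Tolkien | 41705
5  | Tolkien | 1861 
6  | Orwell  | 30617
7  | Orwell  | 6019 
8  | Orwell  | 74305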